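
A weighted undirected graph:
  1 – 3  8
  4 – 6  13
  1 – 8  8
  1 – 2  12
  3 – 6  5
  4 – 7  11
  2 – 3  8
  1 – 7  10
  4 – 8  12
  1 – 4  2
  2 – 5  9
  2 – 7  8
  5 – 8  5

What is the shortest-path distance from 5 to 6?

22

Checking several routes:
5-2-3-6: 9 + 8 + 5 = 22
5-8-1-4-6: 5 + 8 + 2 + 13 = 28
5-8-1-3-6: 5 + 8 + 8 + 5 = 26
The minimum is 22.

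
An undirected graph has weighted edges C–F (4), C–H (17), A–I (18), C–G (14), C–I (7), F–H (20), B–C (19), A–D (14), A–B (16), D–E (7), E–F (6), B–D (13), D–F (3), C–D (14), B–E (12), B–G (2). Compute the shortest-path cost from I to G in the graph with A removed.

Comparing a few candidate routes:
I → C → G: 7 + 14 = 21
I → C → F → D → B → G: 7 + 4 + 3 + 13 + 2 = 29
I → C → F → E → B → G: 7 + 4 + 6 + 12 + 2 = 31
I → C → B → G: 7 + 19 + 2 = 28
Shortest: 21.

21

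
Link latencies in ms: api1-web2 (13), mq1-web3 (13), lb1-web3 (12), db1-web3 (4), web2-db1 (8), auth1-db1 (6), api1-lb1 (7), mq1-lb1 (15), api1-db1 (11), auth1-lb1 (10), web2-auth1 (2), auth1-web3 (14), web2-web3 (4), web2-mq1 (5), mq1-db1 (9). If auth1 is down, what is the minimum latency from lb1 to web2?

Checking several routes:
lb1 - web3 - db1 - web2: 12 + 4 + 8 = 24
lb1 - api1 - web2: 7 + 13 = 20
lb1 - mq1 - web2: 15 + 5 = 20
lb1 - web3 - web2: 12 + 4 = 16
lb1 - api1 - db1 - web2: 7 + 11 + 8 = 26
Shortest: 16 ms.

16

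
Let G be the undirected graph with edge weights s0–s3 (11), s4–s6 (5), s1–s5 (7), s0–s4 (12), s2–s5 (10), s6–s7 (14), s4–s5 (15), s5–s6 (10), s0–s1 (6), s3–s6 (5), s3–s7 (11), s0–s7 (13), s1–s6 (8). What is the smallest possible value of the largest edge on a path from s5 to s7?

11

Checking several routes:
s5-s1-s6-s3-s7: max(7, 8, 5, 11) = 11
s5-s6-s3-s7: max(10, 5, 11) = 11
s5-s6-s1-s0-s3-s7: max(10, 8, 6, 11, 11) = 11
s5-s1-s0-s4-s6-s3-s7: max(7, 6, 12, 5, 5, 11) = 12
s5-s1-s0-s3-s7: max(7, 6, 11, 11) = 11
The minimum achievable maximum is 11.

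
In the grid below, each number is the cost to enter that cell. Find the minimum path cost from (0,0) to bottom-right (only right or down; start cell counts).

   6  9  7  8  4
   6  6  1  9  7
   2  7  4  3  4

Best path: r0c0 → r1c0 → r1c1 → r1c2 → r2c2 → r2c3 → r2c4
Cost: 6 + 6 + 6 + 1 + 4 + 3 + 4 = 30
For comparison, the top-then-right route costs 45.

30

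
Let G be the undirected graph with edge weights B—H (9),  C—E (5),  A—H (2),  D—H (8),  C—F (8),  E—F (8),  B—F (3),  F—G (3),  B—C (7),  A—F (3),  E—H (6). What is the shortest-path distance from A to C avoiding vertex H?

11

Candidate routes:
A -> F -> B -> C: 3 + 3 + 7 = 13
A -> F -> E -> C: 3 + 8 + 5 = 16
A -> F -> C: 3 + 8 = 11
The minimum is 11.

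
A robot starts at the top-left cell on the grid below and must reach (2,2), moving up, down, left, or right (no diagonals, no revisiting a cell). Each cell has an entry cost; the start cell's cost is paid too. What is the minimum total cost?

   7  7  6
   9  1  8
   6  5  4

Take r0c0 r0c1 r1c1 r2c1 r2c2 for a total of 7 + 7 + 1 + 5 + 4 = 24.

24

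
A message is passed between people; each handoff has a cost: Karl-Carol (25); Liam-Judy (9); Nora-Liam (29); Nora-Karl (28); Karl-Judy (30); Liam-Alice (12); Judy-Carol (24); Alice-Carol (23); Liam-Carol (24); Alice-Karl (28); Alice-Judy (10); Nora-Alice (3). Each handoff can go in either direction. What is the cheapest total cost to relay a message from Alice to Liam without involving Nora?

Comparing a few candidate routes:
Alice-Judy-Carol-Liam: 10 + 24 + 24 = 58
Alice-Carol-Liam: 23 + 24 = 47
Alice-Liam: 12
Alice-Carol-Judy-Liam: 23 + 24 + 9 = 56
Alice-Judy-Liam: 10 + 9 = 19
Best route has total 12.

12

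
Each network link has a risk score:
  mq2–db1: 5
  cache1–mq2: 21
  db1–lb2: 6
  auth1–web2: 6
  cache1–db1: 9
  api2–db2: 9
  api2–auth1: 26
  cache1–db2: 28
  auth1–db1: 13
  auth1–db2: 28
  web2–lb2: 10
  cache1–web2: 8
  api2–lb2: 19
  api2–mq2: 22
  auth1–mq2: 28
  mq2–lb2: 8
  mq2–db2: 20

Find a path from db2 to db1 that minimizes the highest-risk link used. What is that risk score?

19

Checking several routes:
db2 -> api2 -> lb2 -> mq2 -> db1: max(9, 19, 8, 5) = 19
db2 -> mq2 -> lb2 -> web2 -> auth1 -> db1: max(20, 8, 10, 6, 13) = 20
db2 -> api2 -> lb2 -> db1: max(9, 19, 6) = 19
db2 -> mq2 -> db1: max(20, 5) = 20
db2 -> api2 -> lb2 -> web2 -> auth1 -> db1: max(9, 19, 10, 6, 13) = 19
db2 -> api2 -> lb2 -> web2 -> cache1 -> db1: max(9, 19, 10, 8, 9) = 19
Smallest bottleneck: 19.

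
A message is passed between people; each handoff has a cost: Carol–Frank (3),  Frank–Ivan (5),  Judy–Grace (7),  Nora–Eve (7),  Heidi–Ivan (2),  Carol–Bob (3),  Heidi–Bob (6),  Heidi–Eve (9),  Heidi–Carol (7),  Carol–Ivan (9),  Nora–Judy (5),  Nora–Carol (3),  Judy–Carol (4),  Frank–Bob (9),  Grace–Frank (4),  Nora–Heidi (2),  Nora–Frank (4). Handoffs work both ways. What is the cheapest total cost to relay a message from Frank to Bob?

6

Checking several routes:
Frank - Nora - Carol - Bob: 4 + 3 + 3 = 10
Frank - Ivan - Heidi - Bob: 5 + 2 + 6 = 13
Frank - Bob: 9
Frank - Nora - Heidi - Bob: 4 + 2 + 6 = 12
Frank - Carol - Bob: 3 + 3 = 6
Best route has total 6.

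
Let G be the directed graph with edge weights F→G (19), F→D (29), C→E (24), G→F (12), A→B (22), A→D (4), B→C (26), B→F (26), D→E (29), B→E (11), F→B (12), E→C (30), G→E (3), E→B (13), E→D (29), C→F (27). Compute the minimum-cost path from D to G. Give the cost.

87

Routes from D to G:
D → E → B → C → F → G: 29 + 13 + 26 + 27 + 19 = 114
D → E → B → F → G: 29 + 13 + 26 + 19 = 87
D → E → C → F → G: 29 + 30 + 27 + 19 = 105
Best route has total 87.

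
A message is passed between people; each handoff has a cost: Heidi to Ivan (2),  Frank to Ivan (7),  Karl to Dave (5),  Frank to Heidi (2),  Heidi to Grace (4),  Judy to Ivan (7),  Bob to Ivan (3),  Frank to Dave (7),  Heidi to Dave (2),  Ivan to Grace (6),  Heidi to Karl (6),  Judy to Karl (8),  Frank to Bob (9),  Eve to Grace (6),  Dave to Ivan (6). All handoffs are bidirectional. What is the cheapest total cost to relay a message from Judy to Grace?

Comparing a few candidate routes:
Judy -> Ivan -> Grace: 7 + 6 = 13
Judy -> Ivan -> Heidi -> Grace: 7 + 2 + 4 = 13
Judy -> Karl -> Heidi -> Grace: 8 + 6 + 4 = 18
The minimum is 13.

13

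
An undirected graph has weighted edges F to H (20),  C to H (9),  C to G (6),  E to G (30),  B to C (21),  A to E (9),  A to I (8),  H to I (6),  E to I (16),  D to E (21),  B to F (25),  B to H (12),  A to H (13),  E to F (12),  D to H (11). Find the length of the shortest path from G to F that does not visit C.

Some routes from G to F avoiding C:
G -> E -> F: 30 + 12 = 42
G -> E -> I -> H -> F: 30 + 16 + 6 + 20 = 72
G -> E -> A -> H -> F: 30 + 9 + 13 + 20 = 72
The minimum is 42.

42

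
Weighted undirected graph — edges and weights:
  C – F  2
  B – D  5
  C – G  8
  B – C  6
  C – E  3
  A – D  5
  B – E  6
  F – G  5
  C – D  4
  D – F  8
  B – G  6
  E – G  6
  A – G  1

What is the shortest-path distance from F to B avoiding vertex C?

Some routes from F to B avoiding C:
F -> G -> B: 5 + 6 = 11
F -> G -> A -> D -> B: 5 + 1 + 5 + 5 = 16
F -> D -> B: 8 + 5 = 13
Shortest: 11.

11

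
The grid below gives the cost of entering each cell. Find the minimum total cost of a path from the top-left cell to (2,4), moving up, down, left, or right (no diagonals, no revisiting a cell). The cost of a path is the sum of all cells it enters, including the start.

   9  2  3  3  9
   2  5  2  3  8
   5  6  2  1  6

25

Cheapest: r0c0→r0c1→r0c2→r1c2→r2c2→r2c3→r2c4
  9 + 2 + 3 + 2 + 2 + 1 + 6 = 25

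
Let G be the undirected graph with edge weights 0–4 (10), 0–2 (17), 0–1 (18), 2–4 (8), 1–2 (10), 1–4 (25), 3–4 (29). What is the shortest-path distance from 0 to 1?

18

Candidate routes:
0-4-2-1: 10 + 8 + 10 = 28
0-2-4-1: 17 + 8 + 25 = 50
0-2-1: 17 + 10 = 27
0-4-1: 10 + 25 = 35
0-1: 18
Shortest: 18.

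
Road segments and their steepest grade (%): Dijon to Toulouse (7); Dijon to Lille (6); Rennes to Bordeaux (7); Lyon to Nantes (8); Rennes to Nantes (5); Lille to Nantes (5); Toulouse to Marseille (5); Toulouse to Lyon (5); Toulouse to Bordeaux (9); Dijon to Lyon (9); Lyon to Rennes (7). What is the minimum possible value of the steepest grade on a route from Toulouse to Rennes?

Some routes from Toulouse to Rennes:
Toulouse -> Lyon -> Rennes: max(5, 7) = 7
Toulouse -> Dijon -> Lille -> Nantes -> Rennes: max(7, 6, 5, 5) = 7
Toulouse -> Dijon -> Lyon -> Nantes -> Rennes: max(7, 9, 8, 5) = 9
Toulouse -> Dijon -> Lyon -> Rennes: max(7, 9, 7) = 9
Toulouse -> Lyon -> Nantes -> Rennes: max(5, 8, 5) = 8
Toulouse -> Dijon -> Lille -> Nantes -> Lyon -> Rennes: max(7, 6, 5, 8, 7) = 8
Best route has worst link 7%.

7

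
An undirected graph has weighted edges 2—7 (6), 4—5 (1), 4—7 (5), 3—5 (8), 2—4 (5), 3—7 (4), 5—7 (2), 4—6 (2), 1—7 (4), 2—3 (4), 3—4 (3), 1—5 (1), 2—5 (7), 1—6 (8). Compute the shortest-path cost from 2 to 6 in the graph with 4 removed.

A few of the 2→6 routes:
2 -> 5 -> 1 -> 6: 7 + 1 + 8 = 16
2 -> 7 -> 5 -> 1 -> 6: 6 + 2 + 1 + 8 = 17
2 -> 7 -> 1 -> 6: 6 + 4 + 8 = 18
Best route has total 16.

16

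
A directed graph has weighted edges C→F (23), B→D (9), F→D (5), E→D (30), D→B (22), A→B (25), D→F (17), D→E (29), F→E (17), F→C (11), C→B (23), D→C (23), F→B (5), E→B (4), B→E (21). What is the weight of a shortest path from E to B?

4

Candidate routes:
E-D-F-C-B: 30 + 17 + 11 + 23 = 81
E-D-C-B: 30 + 23 + 23 = 76
E-D-F-B: 30 + 17 + 5 = 52
E-D-C-F-B: 30 + 23 + 23 + 5 = 81
E-D-B: 30 + 22 = 52
E-B: 4
Shortest: 4.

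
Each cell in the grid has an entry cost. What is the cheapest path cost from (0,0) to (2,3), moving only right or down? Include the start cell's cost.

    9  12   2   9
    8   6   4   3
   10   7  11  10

40

Path [0,0] → [0,1] → [0,2] → [1,2] → [1,3] → [2,3]: 9 + 12 + 2 + 4 + 3 + 10 = 40.
For comparison, the top-then-right route costs 45.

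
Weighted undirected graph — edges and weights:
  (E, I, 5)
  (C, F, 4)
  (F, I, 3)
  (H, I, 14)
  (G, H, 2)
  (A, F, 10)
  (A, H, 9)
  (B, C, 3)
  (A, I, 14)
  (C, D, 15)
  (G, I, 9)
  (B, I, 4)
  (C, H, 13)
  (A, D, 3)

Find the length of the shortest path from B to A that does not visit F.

Some routes from B to A avoiding F:
B -> I -> A: 4 + 14 = 18
B -> C -> H -> A: 3 + 13 + 9 = 25
B -> C -> D -> A: 3 + 15 + 3 = 21
B -> I -> G -> H -> A: 4 + 9 + 2 + 9 = 24
The minimum is 18.

18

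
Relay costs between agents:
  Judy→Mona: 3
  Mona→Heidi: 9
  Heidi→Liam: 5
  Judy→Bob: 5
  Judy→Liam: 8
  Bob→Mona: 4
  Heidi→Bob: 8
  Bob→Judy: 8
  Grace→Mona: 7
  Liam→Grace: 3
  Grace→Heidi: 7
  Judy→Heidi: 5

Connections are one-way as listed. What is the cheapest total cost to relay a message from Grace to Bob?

Routes from Grace to Bob:
Grace - Heidi - Bob: 7 + 8 = 15
Grace - Mona - Heidi - Bob: 7 + 9 + 8 = 24
The minimum is 15.

15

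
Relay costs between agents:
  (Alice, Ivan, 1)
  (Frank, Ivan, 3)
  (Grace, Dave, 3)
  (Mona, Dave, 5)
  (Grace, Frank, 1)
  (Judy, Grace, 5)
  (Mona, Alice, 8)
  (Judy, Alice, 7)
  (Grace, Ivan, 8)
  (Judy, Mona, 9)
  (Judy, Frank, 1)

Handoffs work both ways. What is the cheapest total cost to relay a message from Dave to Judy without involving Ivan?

5

Checking several routes:
Dave→Mona→Judy: 5 + 9 = 14
Dave→Grace→Judy: 3 + 5 = 8
Dave→Grace→Frank→Judy: 3 + 1 + 1 = 5
Best route has total 5.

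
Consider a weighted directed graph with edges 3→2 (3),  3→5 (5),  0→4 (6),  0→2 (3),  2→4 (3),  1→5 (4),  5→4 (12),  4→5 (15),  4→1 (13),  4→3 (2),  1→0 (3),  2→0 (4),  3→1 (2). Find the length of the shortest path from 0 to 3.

Routes from 0 to 3:
0 - 4 - 3: 6 + 2 = 8
0 - 2 - 4 - 3: 3 + 3 + 2 = 8
Best route has total 8.

8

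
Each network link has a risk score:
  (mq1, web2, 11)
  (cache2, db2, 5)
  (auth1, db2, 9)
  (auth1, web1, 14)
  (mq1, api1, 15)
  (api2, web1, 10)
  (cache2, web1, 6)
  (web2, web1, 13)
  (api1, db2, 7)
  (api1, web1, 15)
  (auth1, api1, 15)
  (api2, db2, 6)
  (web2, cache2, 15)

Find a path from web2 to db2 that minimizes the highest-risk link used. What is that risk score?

Checking several routes:
web2 -> web1 -> auth1 -> db2: max(13, 14, 9) = 14
web2 -> web1 -> api2 -> db2: max(13, 10, 6) = 13
web2 -> mq1 -> api1 -> db2: max(11, 15, 7) = 15
web2 -> mq1 -> api1 -> auth1 -> web1 -> cache2 -> db2: max(11, 15, 15, 14, 6, 5) = 15
web2 -> web1 -> cache2 -> db2: max(13, 6, 5) = 13
The minimum achievable maximum is 13.

13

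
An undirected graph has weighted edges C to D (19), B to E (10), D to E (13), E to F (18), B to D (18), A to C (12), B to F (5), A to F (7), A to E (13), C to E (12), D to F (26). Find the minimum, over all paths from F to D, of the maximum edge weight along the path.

13

Some routes from F to D:
F→A→C→E→D: max(7, 12, 12, 13) = 13
F→A→E→B→D: max(7, 13, 10, 18) = 18
F→A→C→E→B→D: max(7, 12, 12, 10, 18) = 18
F→B→E→D: max(5, 10, 13) = 13
F→A→E→D: max(7, 13, 13) = 13
F→B→D: max(5, 18) = 18
Best route has worst link 13.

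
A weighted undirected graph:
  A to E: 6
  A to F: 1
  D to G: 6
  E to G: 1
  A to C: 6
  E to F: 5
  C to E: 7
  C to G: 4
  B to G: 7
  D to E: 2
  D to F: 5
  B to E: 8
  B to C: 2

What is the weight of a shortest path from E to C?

Comparing a few candidate routes:
E→A→C: 6 + 6 = 12
E→B→C: 8 + 2 = 10
E→G→C: 1 + 4 = 5
E→G→B→C: 1 + 7 + 2 = 10
E→D→G→C: 2 + 6 + 4 = 12
E→C: 7
The minimum is 5.

5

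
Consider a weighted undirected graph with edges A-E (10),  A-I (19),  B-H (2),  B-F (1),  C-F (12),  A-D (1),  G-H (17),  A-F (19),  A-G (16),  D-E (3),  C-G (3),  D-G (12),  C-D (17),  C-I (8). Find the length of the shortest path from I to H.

23

Some routes from I to H:
I-C-G-H: 8 + 3 + 17 = 28
I-C-D-A-F-B-H: 8 + 17 + 1 + 19 + 1 + 2 = 48
I-A-D-G-H: 19 + 1 + 12 + 17 = 49
I-C-F-B-H: 8 + 12 + 1 + 2 = 23
I-C-G-D-A-F-B-H: 8 + 3 + 12 + 1 + 19 + 1 + 2 = 46
I-A-F-B-H: 19 + 19 + 1 + 2 = 41
Shortest: 23.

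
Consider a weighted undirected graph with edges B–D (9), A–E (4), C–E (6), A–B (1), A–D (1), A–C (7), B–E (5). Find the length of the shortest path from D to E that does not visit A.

14

Routes from D to E avoiding A:
D→B→E: 9 + 5 = 14
The minimum is 14.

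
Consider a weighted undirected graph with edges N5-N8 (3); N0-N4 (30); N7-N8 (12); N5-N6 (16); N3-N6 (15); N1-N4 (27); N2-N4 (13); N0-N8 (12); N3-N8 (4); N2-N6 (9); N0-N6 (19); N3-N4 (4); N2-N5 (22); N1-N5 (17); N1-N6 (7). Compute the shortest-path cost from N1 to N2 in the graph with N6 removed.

Some routes from N1 to N2 avoiding N6:
N1 -> N4 -> N2: 27 + 13 = 40
N1 -> N5 -> N2: 17 + 22 = 39
N1 -> N5 -> N8 -> N3 -> N4 -> N2: 17 + 3 + 4 + 4 + 13 = 41
N1 -> N4 -> N3 -> N8 -> N5 -> N2: 27 + 4 + 4 + 3 + 22 = 60
Best route has total 39.

39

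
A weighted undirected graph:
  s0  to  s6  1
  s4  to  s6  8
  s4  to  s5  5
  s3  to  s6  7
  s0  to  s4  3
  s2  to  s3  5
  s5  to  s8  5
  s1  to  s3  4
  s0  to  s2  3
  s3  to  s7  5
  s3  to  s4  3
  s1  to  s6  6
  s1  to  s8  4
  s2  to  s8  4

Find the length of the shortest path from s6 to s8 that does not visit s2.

Some routes from s6 to s8 avoiding s2:
s6→s3→s1→s8: 7 + 4 + 4 = 15
s6→s1→s8: 6 + 4 = 10
s6→s4→s3→s1→s8: 8 + 3 + 4 + 4 = 19
s6→s0→s4→s5→s8: 1 + 3 + 5 + 5 = 14
s6→s4→s5→s8: 8 + 5 + 5 = 18
s6→s0→s4→s3→s1→s8: 1 + 3 + 3 + 4 + 4 = 15
Best route has total 10.

10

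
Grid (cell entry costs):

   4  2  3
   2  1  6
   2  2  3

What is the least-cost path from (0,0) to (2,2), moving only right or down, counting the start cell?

Cheapest: (0,0)→(0,1)→(1,1)→(2,1)→(2,2)
  4 + 2 + 1 + 2 + 3 = 12
(Top row then right column would cost 18.)

12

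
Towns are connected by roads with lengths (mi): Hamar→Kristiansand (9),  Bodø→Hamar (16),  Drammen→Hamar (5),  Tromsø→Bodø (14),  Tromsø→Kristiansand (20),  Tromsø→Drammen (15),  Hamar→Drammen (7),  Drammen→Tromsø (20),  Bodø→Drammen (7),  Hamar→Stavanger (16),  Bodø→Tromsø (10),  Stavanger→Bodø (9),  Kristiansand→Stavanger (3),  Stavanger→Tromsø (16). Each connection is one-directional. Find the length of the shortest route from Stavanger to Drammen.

A few of the Stavanger→Drammen routes:
Stavanger → Bodø → Drammen: 9 + 7 = 16
Stavanger → Tromsø → Drammen: 16 + 15 = 31
Stavanger → Bodø → Hamar → Drammen: 9 + 16 + 7 = 32
Stavanger → Bodø → Tromsø → Drammen: 9 + 10 + 15 = 34
The minimum is 16 mi.

16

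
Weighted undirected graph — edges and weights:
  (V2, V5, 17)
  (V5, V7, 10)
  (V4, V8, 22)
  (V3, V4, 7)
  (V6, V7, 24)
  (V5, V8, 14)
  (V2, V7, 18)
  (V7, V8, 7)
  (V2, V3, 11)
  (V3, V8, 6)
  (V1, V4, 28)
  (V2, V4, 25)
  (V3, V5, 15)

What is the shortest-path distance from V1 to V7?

Checking several routes:
V1-V4-V3-V8-V7: 28 + 7 + 6 + 7 = 48
V1-V4-V3-V5-V7: 28 + 7 + 15 + 10 = 60
V1-V4-V8-V7: 28 + 22 + 7 = 57
The minimum is 48.

48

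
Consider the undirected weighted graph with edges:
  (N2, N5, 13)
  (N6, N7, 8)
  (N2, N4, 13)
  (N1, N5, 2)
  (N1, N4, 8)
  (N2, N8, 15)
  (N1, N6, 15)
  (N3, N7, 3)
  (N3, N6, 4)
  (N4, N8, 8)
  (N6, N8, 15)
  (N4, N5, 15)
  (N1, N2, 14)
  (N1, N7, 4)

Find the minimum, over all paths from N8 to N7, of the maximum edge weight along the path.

Checking several routes:
N8 -> N4 -> N2 -> N1 -> N7: max(8, 13, 14, 4) = 14
N8 -> N4 -> N1 -> N7: max(8, 8, 4) = 8
N8 -> N4 -> N2 -> N5 -> N1 -> N7: max(8, 13, 13, 2, 4) = 13
N8 -> N4 -> N2 -> N1 -> N6 -> N7: max(8, 13, 14, 15, 8) = 15
Smallest bottleneck: 8.

8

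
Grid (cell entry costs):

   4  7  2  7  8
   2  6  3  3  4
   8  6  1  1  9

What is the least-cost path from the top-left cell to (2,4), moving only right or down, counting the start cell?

Take (0,0)→(1,0)→(1,1)→(1,2)→(2,2)→(2,3)→(2,4) for a total of 4 + 2 + 6 + 3 + 1 + 1 + 9 = 26.
(Top row then right column would cost 41.)

26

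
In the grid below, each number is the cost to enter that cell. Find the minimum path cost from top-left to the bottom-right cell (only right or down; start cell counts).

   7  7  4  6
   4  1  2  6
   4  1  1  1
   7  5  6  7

One optimal route is r0c0 → r1c0 → r1c1 → r2c1 → r2c2 → r2c3 → r3c3.
Its cost is 7 + 4 + 1 + 1 + 1 + 1 + 7 = 22.
For comparison, the top-then-right route costs 38.

22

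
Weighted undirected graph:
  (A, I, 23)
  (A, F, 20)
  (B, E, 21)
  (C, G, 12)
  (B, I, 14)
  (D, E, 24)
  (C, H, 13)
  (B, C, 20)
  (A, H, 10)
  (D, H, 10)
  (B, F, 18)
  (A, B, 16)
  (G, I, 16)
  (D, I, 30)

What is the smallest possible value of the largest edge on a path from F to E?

21

Checking several routes:
F→A→H→C→B→E: max(20, 10, 13, 20, 21) = 21
F→A→H→C→G→I→B→E: max(20, 10, 13, 12, 16, 14, 21) = 21
F→A→I→G→C→B→E: max(20, 23, 16, 12, 20, 21) = 23
F→A→B→E: max(20, 16, 21) = 21
F→A→I→B→E: max(20, 23, 14, 21) = 23
F→B→E: max(18, 21) = 21
Smallest bottleneck: 21.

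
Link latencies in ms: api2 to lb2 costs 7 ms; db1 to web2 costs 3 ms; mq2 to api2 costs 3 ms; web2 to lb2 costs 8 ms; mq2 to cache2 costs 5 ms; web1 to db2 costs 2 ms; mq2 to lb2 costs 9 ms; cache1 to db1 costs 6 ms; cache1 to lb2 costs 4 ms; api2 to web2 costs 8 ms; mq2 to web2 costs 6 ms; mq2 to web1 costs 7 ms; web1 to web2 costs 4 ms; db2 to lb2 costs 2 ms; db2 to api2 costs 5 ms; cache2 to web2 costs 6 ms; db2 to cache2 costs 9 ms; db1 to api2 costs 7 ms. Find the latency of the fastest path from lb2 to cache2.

11

Comparing a few candidate routes:
lb2 - db2 - cache2: 2 + 9 = 11
lb2 - mq2 - cache2: 9 + 5 = 14
lb2 - db2 - web1 - web2 - cache2: 2 + 2 + 4 + 6 = 14
The minimum is 11 ms.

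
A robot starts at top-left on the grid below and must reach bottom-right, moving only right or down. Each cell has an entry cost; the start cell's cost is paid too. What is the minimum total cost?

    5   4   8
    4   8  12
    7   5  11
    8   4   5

30

Cheapest: (0,0) (1,0) (2,0) (2,1) (3,1) (3,2)
  5 + 4 + 7 + 5 + 4 + 5 = 30
For comparison, the top-then-right route costs 45.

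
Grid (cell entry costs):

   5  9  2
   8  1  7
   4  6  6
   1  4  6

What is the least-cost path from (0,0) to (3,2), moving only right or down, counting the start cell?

Cheapest: r0c0→r1c0→r2c0→r3c0→r3c1→r3c2
  5 + 8 + 4 + 1 + 4 + 6 = 28
(Top row then right column would cost 35.)

28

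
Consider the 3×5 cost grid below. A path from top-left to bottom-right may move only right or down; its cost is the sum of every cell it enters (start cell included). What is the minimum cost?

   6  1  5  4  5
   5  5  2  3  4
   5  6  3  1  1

Best path: r0c0 -> r0c1 -> r0c2 -> r1c2 -> r1c3 -> r2c3 -> r2c4
Cost: 6 + 1 + 5 + 2 + 3 + 1 + 1 = 19

19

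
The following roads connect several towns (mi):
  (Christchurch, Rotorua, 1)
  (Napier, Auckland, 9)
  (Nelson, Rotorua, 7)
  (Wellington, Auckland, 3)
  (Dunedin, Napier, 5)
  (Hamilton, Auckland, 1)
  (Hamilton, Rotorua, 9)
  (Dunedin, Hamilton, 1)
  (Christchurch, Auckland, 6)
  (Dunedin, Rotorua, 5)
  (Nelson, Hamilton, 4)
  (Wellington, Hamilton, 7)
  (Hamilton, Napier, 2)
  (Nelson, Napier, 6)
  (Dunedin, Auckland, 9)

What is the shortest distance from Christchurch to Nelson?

8

A few of the Christchurch→Nelson routes:
Christchurch - Rotorua - Nelson: 1 + 7 = 8
Christchurch - Rotorua - Dunedin - Hamilton - Napier - Nelson: 1 + 5 + 1 + 2 + 6 = 15
Christchurch - Auckland - Hamilton - Nelson: 6 + 1 + 4 = 11
Christchurch - Rotorua - Hamilton - Nelson: 1 + 9 + 4 = 14
Christchurch - Rotorua - Dunedin - Hamilton - Nelson: 1 + 5 + 1 + 4 = 11
Christchurch - Auckland - Hamilton - Napier - Nelson: 6 + 1 + 2 + 6 = 15
The minimum is 8 mi.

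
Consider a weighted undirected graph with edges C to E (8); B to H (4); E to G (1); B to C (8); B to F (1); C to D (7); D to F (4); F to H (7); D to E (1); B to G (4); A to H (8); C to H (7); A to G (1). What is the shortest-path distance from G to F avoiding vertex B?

Checking several routes:
G→E→D→C→H→F: 1 + 1 + 7 + 7 + 7 = 23
G→E→D→F: 1 + 1 + 4 = 6
G→A→H→F: 1 + 8 + 7 = 16
G→E→C→H→F: 1 + 8 + 7 + 7 = 23
G→E→C→D→F: 1 + 8 + 7 + 4 = 20
Best route has total 6.

6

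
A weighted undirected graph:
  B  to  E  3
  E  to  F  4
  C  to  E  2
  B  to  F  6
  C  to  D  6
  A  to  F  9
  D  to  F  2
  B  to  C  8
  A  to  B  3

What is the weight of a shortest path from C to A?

Some routes from C to A:
C - E - F - B - A: 2 + 4 + 6 + 3 = 15
C - B - A: 8 + 3 = 11
C - E - B - A: 2 + 3 + 3 = 8
Shortest: 8.

8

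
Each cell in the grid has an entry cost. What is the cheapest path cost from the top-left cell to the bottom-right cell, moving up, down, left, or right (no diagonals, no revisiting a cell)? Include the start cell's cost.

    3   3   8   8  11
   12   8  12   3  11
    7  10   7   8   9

42

Best path: r0c0 r0c1 r0c2 r0c3 r1c3 r2c3 r2c4
Cost: 3 + 3 + 8 + 8 + 3 + 8 + 9 = 42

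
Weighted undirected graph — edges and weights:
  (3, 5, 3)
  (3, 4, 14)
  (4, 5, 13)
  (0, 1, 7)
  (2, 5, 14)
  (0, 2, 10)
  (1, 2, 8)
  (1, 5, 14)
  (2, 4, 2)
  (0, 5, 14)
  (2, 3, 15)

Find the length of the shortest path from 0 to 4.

A few of the 0→4 routes:
0-2-4: 10 + 2 = 12
0-1-2-4: 7 + 8 + 2 = 17
0-5-4: 14 + 13 = 27
Best route has total 12.

12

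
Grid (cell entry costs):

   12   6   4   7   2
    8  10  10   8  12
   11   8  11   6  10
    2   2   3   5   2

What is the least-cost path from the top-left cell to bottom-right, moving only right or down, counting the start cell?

Path r0c0 -> r1c0 -> r2c0 -> r3c0 -> r3c1 -> r3c2 -> r3c3 -> r3c4: 12 + 8 + 11 + 2 + 2 + 3 + 5 + 2 = 45.
(Top row then right column would cost 55.)

45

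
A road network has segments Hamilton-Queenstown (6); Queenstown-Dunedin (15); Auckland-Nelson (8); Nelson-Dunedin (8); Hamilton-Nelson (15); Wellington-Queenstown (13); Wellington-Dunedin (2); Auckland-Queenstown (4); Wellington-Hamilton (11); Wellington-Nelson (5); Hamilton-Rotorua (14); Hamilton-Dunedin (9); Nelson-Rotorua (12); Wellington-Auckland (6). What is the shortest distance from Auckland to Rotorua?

Comparing a few candidate routes:
Auckland-Wellington-Nelson-Rotorua: 6 + 5 + 12 = 23
Auckland-Wellington-Dunedin-Nelson-Rotorua: 6 + 2 + 8 + 12 = 28
Auckland-Queenstown-Hamilton-Rotorua: 4 + 6 + 14 = 24
Auckland-Nelson-Rotorua: 8 + 12 = 20
Auckland-Wellington-Hamilton-Rotorua: 6 + 11 + 14 = 31
Auckland-Wellington-Dunedin-Hamilton-Rotorua: 6 + 2 + 9 + 14 = 31
The minimum is 20 km.

20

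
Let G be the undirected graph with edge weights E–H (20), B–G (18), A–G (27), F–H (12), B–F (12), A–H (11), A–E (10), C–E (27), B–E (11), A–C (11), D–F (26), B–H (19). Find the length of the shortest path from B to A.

21

A few of the B→A routes:
B-E-H-A: 11 + 20 + 11 = 42
B-F-H-A: 12 + 12 + 11 = 35
B-H-A: 19 + 11 = 30
B-E-A: 11 + 10 = 21
B-G-A: 18 + 27 = 45
Best route has total 21.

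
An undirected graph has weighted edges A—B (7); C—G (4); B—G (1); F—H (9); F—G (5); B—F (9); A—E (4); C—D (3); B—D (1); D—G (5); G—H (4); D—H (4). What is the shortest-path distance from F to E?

17

Some routes from F to E:
F - H - D - B - A - E: 9 + 4 + 1 + 7 + 4 = 25
F - G - C - D - B - A - E: 5 + 4 + 3 + 1 + 7 + 4 = 24
F - B - A - E: 9 + 7 + 4 = 20
F - G - D - B - A - E: 5 + 5 + 1 + 7 + 4 = 22
F - G - B - A - E: 5 + 1 + 7 + 4 = 17
Best route has total 17.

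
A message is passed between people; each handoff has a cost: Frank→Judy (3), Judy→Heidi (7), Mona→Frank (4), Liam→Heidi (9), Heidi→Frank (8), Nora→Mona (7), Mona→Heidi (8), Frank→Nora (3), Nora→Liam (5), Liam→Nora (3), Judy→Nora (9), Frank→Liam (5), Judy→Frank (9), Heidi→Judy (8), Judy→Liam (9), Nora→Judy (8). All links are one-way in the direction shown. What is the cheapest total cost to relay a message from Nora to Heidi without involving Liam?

Paths from Nora to Heidi avoiding Liam:
Nora → Mona → Heidi: 7 + 8 = 15
Nora → Judy → Heidi: 8 + 7 = 15
Nora → Mona → Frank → Judy → Heidi: 7 + 4 + 3 + 7 = 21
Best route has total 15.

15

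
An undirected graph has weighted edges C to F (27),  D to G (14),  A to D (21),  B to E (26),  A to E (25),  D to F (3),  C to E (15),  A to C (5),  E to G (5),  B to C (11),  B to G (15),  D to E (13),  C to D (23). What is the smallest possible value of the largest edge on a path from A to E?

15

A few of the A→E routes:
A→C→B→G→E: max(5, 11, 15, 5) = 15
A→C→B→G→D→E: max(5, 11, 15, 14, 13) = 15
A→C→E: max(5, 15) = 15
A→D→G→E: max(21, 14, 5) = 21
A→D→E: max(21, 13) = 21
A→D→G→B→C→E: max(21, 14, 15, 11, 15) = 21
Best route has worst link 15.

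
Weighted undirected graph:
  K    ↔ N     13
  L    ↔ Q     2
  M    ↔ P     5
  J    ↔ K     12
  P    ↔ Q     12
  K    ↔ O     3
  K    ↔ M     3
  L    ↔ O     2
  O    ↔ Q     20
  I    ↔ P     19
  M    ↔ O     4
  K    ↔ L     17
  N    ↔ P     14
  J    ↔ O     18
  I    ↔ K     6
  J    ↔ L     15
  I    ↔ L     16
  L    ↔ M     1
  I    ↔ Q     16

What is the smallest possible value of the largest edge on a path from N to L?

13

Comparing a few candidate routes:
N → K → M → L: max(13, 3, 1) = 13
N → K → O → M → P → Q → L: max(13, 3, 4, 5, 12, 2) = 13
N → K → M → P → Q → L: max(13, 3, 5, 12, 2) = 13
N → K → M → O → L: max(13, 3, 4, 2) = 13
N → K → O → M → L: max(13, 3, 4, 1) = 13
N → K → O → L: max(13, 3, 2) = 13
Best route has worst link 13.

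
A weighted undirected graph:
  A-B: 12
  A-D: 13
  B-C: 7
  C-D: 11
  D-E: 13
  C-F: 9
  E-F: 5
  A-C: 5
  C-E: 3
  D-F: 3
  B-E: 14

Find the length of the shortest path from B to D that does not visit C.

Paths from B to D avoiding C:
B - E - F - D: 14 + 5 + 3 = 22
B - A - D: 12 + 13 = 25
B - E - D: 14 + 13 = 27
Shortest: 22.

22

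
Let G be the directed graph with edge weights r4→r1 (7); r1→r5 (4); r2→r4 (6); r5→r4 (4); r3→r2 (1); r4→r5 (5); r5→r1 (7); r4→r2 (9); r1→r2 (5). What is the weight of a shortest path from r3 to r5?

12

Routes from r3 to r5:
r3-r2-r4-r1-r5: 1 + 6 + 7 + 4 = 18
r3-r2-r4-r5: 1 + 6 + 5 = 12
The minimum is 12.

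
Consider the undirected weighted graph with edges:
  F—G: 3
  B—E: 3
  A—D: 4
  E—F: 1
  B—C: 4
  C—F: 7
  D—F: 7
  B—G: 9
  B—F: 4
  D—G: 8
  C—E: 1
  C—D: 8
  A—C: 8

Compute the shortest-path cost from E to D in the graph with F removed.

9

Candidate routes:
E -> B -> C -> D: 3 + 4 + 8 = 15
E -> C -> D: 1 + 8 = 9
E -> C -> A -> D: 1 + 8 + 4 = 13
E -> B -> G -> D: 3 + 9 + 8 = 20
E -> C -> B -> G -> D: 1 + 4 + 9 + 8 = 22
E -> B -> C -> A -> D: 3 + 4 + 8 + 4 = 19
Best route has total 9.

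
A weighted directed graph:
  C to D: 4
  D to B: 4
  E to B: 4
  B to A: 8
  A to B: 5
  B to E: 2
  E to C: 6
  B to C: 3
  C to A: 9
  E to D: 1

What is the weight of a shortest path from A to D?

Routes from A to D:
A-B-E-C-D: 5 + 2 + 6 + 4 = 17
A-B-E-D: 5 + 2 + 1 = 8
A-B-C-D: 5 + 3 + 4 = 12
Best route has total 8.

8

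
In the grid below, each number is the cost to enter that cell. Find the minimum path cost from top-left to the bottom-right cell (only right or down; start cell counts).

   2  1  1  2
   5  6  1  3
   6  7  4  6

14

Path r0c0 → r0c1 → r0c2 → r1c2 → r1c3 → r2c3: 2 + 1 + 1 + 1 + 3 + 6 = 14.
(Top row then right column would cost 15.)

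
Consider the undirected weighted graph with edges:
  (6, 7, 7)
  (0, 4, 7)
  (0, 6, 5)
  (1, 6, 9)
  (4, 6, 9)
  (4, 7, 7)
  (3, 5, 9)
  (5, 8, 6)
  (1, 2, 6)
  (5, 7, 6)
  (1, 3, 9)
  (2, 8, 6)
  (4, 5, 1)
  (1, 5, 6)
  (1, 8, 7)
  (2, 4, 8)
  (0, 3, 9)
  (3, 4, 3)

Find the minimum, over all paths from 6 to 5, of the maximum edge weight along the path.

Comparing a few candidate routes:
6-0-4-5: max(5, 7, 1) = 7
6-7-4-5: max(7, 7, 1) = 7
6-0-4-2-8-1-5: max(5, 7, 8, 6, 7, 6) = 8
6-0-4-2-8-5: max(5, 7, 8, 6, 6) = 8
6-0-4-7-5: max(5, 7, 7, 6) = 7
6-7-5: max(7, 6) = 7
The minimum achievable maximum is 7.

7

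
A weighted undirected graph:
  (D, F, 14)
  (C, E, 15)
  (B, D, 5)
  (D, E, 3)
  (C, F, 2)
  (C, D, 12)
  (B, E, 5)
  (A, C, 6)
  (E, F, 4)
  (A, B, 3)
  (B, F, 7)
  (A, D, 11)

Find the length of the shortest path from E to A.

8

A few of the E→A routes:
E-D-B-A: 3 + 5 + 3 = 11
E-B-A: 5 + 3 = 8
E-F-C-A: 4 + 2 + 6 = 12
The minimum is 8.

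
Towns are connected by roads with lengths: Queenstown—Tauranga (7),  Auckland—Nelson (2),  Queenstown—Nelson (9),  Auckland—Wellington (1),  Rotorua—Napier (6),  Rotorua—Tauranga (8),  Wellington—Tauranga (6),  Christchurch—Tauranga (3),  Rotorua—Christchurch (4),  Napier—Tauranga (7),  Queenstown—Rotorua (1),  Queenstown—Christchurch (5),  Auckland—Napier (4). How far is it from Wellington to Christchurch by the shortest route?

Some routes from Wellington to Christchurch:
Wellington→Auckland→Napier→Rotorua→Christchurch: 1 + 4 + 6 + 4 = 15
Wellington→Auckland→Napier→Rotorua→Queenstown→Christchurch: 1 + 4 + 6 + 1 + 5 = 17
Wellington→Auckland→Napier→Tauranga→Christchurch: 1 + 4 + 7 + 3 = 15
Wellington→Auckland→Nelson→Queenstown→Christchurch: 1 + 2 + 9 + 5 = 17
Wellington→Tauranga→Christchurch: 6 + 3 = 9
The minimum is 9.

9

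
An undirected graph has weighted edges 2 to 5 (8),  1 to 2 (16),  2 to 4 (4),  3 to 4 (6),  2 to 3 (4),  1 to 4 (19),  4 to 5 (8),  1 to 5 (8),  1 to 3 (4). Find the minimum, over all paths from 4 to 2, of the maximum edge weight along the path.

4

Checking several routes:
4 → 5 → 2: max(8, 8) = 8
4 → 2: max(4) = 4
4 → 3 → 1 → 2: max(6, 4, 16) = 16
4 → 3 → 2: max(6, 4) = 6
4 → 5 → 1 → 3 → 2: max(8, 8, 4, 4) = 8
4 → 3 → 1 → 5 → 2: max(6, 4, 8, 8) = 8
Smallest bottleneck: 4.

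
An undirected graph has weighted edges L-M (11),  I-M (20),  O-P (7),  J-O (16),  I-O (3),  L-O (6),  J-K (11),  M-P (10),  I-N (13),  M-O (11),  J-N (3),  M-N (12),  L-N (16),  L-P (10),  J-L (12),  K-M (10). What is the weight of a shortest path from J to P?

A few of the J→P routes:
J → L → P: 12 + 10 = 22
J → L → O → P: 12 + 6 + 7 = 25
J → O → P: 16 + 7 = 23
J → N → M → P: 3 + 12 + 10 = 25
The minimum is 22.

22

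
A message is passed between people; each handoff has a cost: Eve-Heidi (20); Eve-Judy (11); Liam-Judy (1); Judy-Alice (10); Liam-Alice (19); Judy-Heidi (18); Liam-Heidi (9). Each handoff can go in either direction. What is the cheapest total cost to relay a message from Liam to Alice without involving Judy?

Candidate routes:
Liam→Alice: 19
The minimum is 19.

19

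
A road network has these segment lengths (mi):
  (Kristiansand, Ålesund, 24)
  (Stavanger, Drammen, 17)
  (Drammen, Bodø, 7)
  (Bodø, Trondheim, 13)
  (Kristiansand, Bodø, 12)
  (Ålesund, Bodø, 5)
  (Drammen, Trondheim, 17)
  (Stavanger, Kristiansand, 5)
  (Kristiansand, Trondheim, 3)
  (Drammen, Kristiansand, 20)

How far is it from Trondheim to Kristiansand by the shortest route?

Comparing a few candidate routes:
Trondheim-Bodø-Kristiansand: 13 + 12 = 25
Trondheim-Bodø-Drammen-Kristiansand: 13 + 7 + 20 = 40
Trondheim-Drammen-Bodø-Kristiansand: 17 + 7 + 12 = 36
Trondheim-Kristiansand: 3
Trondheim-Drammen-Kristiansand: 17 + 20 = 37
Trondheim-Drammen-Stavanger-Kristiansand: 17 + 17 + 5 = 39
Best route has total 3 mi.

3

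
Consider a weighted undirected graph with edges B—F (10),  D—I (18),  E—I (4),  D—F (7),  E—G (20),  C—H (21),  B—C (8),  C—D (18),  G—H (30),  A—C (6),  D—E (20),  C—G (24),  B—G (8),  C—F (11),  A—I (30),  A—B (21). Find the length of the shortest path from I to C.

36

A few of the I→C routes:
I-D-C: 18 + 18 = 36
I-D-F-C: 18 + 7 + 11 = 36
I-A-C: 30 + 6 = 36
Shortest: 36.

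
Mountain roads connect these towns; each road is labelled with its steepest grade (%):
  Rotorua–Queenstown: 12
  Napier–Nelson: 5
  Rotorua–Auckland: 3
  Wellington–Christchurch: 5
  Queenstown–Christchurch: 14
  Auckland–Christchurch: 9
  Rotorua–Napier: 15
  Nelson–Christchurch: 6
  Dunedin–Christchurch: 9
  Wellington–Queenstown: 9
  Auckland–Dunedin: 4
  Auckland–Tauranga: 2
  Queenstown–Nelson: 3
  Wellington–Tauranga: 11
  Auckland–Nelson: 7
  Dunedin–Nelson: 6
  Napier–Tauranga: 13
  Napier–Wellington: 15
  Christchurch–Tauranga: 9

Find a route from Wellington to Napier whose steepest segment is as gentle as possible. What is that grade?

A few of the Wellington→Napier routes:
Wellington - Christchurch - Auckland - Dunedin - Nelson - Napier: max(5, 9, 4, 6, 5) = 9
Wellington - Queenstown - Nelson - Napier: max(9, 3, 5) = 9
Wellington - Christchurch - Dunedin - Auckland - Nelson - Napier: max(5, 9, 4, 7, 5) = 9
Wellington - Christchurch - Dunedin - Nelson - Napier: max(5, 9, 6, 5) = 9
Wellington - Christchurch - Nelson - Napier: max(5, 6, 5) = 6
The minimum achievable maximum is 6%.

6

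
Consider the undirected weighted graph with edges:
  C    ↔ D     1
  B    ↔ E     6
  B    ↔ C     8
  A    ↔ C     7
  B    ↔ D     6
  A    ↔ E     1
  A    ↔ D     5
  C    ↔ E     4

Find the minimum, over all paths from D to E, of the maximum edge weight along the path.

Checking several routes:
D → A → C → E: max(5, 7, 4) = 7
D → B → E: max(6, 6) = 6
D → C → E: max(1, 4) = 4
D → A → E: max(5, 1) = 5
Best route has worst link 4.

4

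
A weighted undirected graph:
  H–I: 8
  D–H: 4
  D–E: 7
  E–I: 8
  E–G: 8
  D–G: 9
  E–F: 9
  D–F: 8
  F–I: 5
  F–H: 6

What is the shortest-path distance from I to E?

Comparing a few candidate routes:
I -> E: 8
I -> F -> E: 5 + 9 = 14
I -> H -> D -> E: 8 + 4 + 7 = 19
Best route has total 8.

8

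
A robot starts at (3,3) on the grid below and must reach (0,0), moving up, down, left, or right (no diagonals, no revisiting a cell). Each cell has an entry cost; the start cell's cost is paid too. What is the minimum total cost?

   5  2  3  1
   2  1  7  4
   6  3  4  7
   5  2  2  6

Best path: [3,3] → [3,2] → [3,1] → [2,1] → [1,1] → [0,1] → [0,0]
Cost: 6 + 2 + 2 + 3 + 1 + 2 + 5 = 21

21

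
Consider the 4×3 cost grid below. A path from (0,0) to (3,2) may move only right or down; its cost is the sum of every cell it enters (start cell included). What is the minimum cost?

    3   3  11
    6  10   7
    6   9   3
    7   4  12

38

Best path: (0,0) → (0,1) → (1,1) → (1,2) → (2,2) → (3,2)
Cost: 3 + 3 + 10 + 7 + 3 + 12 = 38
For comparison, the top-then-right route costs 39.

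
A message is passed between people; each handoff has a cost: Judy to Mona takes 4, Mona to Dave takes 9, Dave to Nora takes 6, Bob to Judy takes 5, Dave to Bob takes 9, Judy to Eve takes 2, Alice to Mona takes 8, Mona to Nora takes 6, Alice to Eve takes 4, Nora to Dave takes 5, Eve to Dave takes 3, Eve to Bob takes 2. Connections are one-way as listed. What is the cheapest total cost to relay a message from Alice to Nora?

13

Comparing a few candidate routes:
Alice-Eve-Dave-Nora: 4 + 3 + 6 = 13
Alice-Mona-Nora: 8 + 6 = 14
Alice-Eve-Bob-Judy-Mona-Nora: 4 + 2 + 5 + 4 + 6 = 21
The minimum is 13.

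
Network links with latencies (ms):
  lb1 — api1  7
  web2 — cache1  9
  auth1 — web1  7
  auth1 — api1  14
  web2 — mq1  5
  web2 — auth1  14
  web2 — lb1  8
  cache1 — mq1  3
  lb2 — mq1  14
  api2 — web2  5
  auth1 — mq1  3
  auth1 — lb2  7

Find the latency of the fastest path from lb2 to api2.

20

Some routes from lb2 to api2:
lb2 → auth1 → mq1 → cache1 → web2 → api2: 7 + 3 + 3 + 9 + 5 = 27
lb2 → mq1 → auth1 → web2 → api2: 14 + 3 + 14 + 5 = 36
lb2 → mq1 → cache1 → web2 → api2: 14 + 3 + 9 + 5 = 31
lb2 → auth1 → mq1 → web2 → api2: 7 + 3 + 5 + 5 = 20
lb2 → auth1 → web2 → api2: 7 + 14 + 5 = 26
lb2 → mq1 → web2 → api2: 14 + 5 + 5 = 24
The minimum is 20 ms.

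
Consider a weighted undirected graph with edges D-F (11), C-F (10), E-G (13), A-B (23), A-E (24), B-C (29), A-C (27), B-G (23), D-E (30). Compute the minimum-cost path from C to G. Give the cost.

52

Paths from C to G:
C-A-B-G: 27 + 23 + 23 = 73
C-B-G: 29 + 23 = 52
C-B-A-E-G: 29 + 23 + 24 + 13 = 89
C-A-E-G: 27 + 24 + 13 = 64
C-F-D-E-A-B-G: 10 + 11 + 30 + 24 + 23 + 23 = 121
C-F-D-E-G: 10 + 11 + 30 + 13 = 64
Best route has total 52.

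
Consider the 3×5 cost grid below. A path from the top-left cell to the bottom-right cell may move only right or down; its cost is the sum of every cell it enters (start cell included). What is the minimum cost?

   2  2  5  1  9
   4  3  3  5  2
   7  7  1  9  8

25

One optimal route is r0c0 → r0c1 → r0c2 → r0c3 → r1c3 → r1c4 → r2c4.
Its cost is 2 + 2 + 5 + 1 + 5 + 2 + 8 = 25.
(Top row then right column would cost 29.)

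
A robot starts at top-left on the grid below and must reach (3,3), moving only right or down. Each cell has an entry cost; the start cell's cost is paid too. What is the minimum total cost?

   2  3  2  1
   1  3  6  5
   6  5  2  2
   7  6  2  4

Best path: r0c0 -> r0c1 -> r0c2 -> r0c3 -> r1c3 -> r2c3 -> r3c3
Cost: 2 + 3 + 2 + 1 + 5 + 2 + 4 = 19

19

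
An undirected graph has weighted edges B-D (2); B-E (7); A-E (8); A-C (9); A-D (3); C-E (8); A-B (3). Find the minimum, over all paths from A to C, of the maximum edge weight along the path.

8

Paths from A to C:
A - B - E - C: max(3, 7, 8) = 8
A - C: max(9) = 9
A - D - B - E - C: max(3, 2, 7, 8) = 8
A - E - C: max(8, 8) = 8
Smallest bottleneck: 8.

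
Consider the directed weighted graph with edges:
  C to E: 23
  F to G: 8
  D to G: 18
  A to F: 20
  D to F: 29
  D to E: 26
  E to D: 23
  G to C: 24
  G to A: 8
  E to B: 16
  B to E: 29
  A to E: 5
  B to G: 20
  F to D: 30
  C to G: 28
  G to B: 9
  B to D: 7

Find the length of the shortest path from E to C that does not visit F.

Routes from E to C avoiding F:
E - D - G - C: 23 + 18 + 24 = 65
E - B - G - C: 16 + 20 + 24 = 60
E - B - D - G - C: 16 + 7 + 18 + 24 = 65
The minimum is 60.

60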